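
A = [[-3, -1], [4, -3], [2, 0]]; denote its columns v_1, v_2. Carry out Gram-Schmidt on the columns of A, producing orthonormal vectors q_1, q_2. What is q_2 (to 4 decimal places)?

v_1 = (-3, 4, 2); ‖v_1‖ = 5.3852, so q_1 = (-0.5571, 0.7428, 0.3714).
q_1·v_2 = (-0.5571)·(-1) + 0.7428·(-3) + 0.3714·0 = -1.6713.
u_2 = v_2 + 1.6713·q_1 = (-1.9310, -1.7586, 0.6207).
‖u_2‖ = 2.6846, so q_2 = (-0.7193, -0.6551, 0.2312).

q_2 = (-0.7193, -0.6551, 0.2312)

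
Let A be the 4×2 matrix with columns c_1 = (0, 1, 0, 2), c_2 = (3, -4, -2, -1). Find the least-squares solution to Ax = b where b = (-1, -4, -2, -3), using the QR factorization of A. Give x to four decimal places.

x = (-1.5789, 0.3509)

e_1 = c_1/‖c_1‖ = (0, 1, 0, 2)/2.2361 = (0.0000, 0.4472, 0.0000, 0.8944).
r_{12} = e_1·c_2 = -2.6833.
u_2 = c_2 + 2.6833·e_1 = (3.0000, -2.8000, -2.0000, 1.4000).
‖u_2‖ = 4.7749, so e_2 = (0.6283, -0.5864, -0.4189, 0.2932).
Qᵀb = (-4.4721, 1.6754).
Back-substitute: x_2 = 1.6754/4.7749 = 0.3509.
x_1 = (-4.4721 + 2.6833·0.3509)/2.2361 = -1.5789.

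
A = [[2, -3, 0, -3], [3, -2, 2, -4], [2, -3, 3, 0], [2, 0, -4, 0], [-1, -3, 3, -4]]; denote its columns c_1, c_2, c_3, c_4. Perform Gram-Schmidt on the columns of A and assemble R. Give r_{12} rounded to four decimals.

e_1 = c_1/‖c_1‖ = (2, 3, 2, 2, -1)/4.6904 = (0.4264, 0.6396, 0.4264, 0.4264, -0.2132).
r_{12} = e_1·c_2 = -3.1980.

r_{12} = -3.1980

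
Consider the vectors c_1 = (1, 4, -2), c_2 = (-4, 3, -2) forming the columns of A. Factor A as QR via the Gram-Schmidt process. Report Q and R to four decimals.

Q = [[0.2182, -0.9715], [0.8729, 0.1518], [-0.4364, -0.1822]], R = [[4.5826, 2.6186], [0.0000, 4.7056]]

c_1 = (1, 4, -2); ‖c_1‖ = 4.5826, so e_1 = (0.2182, 0.8729, -0.4364).
e_1·c_2 = 0.2182·(-4) + 0.8729·3 + (-0.4364)·(-2) = 2.6186.
u_2 = c_2 − 2.6186·e_1 = (-4.5714, 0.7143, -0.8571).
‖u_2‖ = 4.7056, so e_2 = (-0.9715, 0.1518, -0.1822).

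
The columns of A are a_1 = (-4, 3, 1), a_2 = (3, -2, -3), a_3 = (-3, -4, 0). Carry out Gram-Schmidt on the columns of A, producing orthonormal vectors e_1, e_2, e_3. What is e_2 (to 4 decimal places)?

e_2 = (-0.1028, 0.1885, -0.9767)

e_1 = a_1/‖a_1‖ = (-4, 3, 1)/5.0990 = (-0.7845, 0.5883, 0.1961).
r_{12} = e_1·a_2 = -4.1184.
u_2 = a_2 + 4.1184·e_1 = (-0.2308, 0.4231, -2.1923).
‖u_2‖ = 2.2447, so e_2 = (-0.1028, 0.1885, -0.9767).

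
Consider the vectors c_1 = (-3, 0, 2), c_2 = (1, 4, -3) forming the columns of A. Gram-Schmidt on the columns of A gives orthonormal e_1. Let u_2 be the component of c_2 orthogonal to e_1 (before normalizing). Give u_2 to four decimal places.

u_2 = (-1.0769, 4.0000, -1.6154)

c_1 = (-3, 0, 2); ‖c_1‖ = 3.6056, so e_1 = (-0.8321, 0.0000, 0.5547).
e_1·c_2 = (-0.8321)·1 + 0.0000·4 + 0.5547·(-3) = -2.4962.
u_2 = c_2 + 2.4962·e_1 = (-1.0769, 4.0000, -1.6154).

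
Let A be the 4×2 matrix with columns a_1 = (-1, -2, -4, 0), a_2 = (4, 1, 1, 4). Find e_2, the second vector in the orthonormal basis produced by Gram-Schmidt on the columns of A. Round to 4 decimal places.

e_1 = a_1/‖a_1‖ = (-1, -2, -4, 0)/4.5826 = (-0.2182, -0.4364, -0.8729, 0.0000).
r_{12} = e_1·a_2 = -2.1822.
u_2 = a_2 + 2.1822·e_1 = (3.5238, 0.0476, -0.9048, 4.0000).
‖u_2‖ = 5.4072, so e_2 = (0.6517, 0.0088, -0.1673, 0.7398).

e_2 = (0.6517, 0.0088, -0.1673, 0.7398)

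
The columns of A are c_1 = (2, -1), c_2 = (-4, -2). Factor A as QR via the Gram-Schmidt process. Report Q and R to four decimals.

Q = [[0.8944, -0.4472], [-0.4472, -0.8944]], R = [[2.2361, -2.6833], [0.0000, 3.5777]]

c_1 = (2, -1); ‖c_1‖ = 2.2361, so e_1 = (0.8944, -0.4472).
e_1·c_2 = 0.8944·(-4) + (-0.4472)·(-2) = -2.6833.
u_2 = c_2 + 2.6833·e_1 = (-1.6000, -3.2000).
‖u_2‖ = 3.5777, so e_2 = (-0.4472, -0.8944).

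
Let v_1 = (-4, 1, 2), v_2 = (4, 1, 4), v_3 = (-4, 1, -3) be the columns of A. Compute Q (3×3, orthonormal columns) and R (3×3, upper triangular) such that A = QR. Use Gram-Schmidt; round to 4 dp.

e_1 = v_1/‖v_1‖ = (-4, 1, 2)/4.5826 = (-0.8729, 0.2182, 0.4364).
r_{12} = e_1·v_2 = -1.5275.
u_2 = v_2 + 1.5275·e_1 = (2.6667, 1.3333, 4.6667).
‖u_2‖ = 5.5377, so e_2 = (0.4815, 0.2408, 0.8427).
r_{13} = e_1·v_3 = 2.4004; r_{23} = e_2·v_3 = -4.2135.
u_3 = v_3 − 2.4004·e_1 + 4.2135·e_2 = (0.1242, 1.4907, -0.4969).
‖u_3‖ = 1.5762, so e_3 = (0.0788, 0.9457, -0.3152).

Q = [[-0.8729, 0.4815, 0.0788], [0.2182, 0.2408, 0.9457], [0.4364, 0.8427, -0.3152]], R = [[4.5826, -1.5275, 2.4004], [0.0000, 5.5377, -4.2135], [0.0000, 0.0000, 1.5762]]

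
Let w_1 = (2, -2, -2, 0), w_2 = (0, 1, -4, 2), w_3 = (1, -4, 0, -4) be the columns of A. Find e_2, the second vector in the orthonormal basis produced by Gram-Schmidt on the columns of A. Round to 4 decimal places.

e_2 = (-0.2357, 0.4714, -0.7071, 0.4714)

w_1 = (2, -2, -2, 0); ‖w_1‖ = 3.4641, so e_1 = (0.5774, -0.5774, -0.5774, 0.0000).
e_1·w_2 = 0.5774·0 + (-0.5774)·1 + (-0.5774)·(-4) + 0.0000·2 = 1.7321.
u_2 = w_2 − 1.7321·e_1 = (-1.0000, 2.0000, -3.0000, 2.0000).
‖u_2‖ = 4.2426, so e_2 = (-0.2357, 0.4714, -0.7071, 0.4714).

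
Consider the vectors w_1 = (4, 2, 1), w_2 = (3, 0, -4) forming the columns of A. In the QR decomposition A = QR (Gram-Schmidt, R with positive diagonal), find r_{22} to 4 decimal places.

r_{22} = 4.6853

w_1 = (4, 2, 1); ‖w_1‖ = 4.5826, so e_1 = (0.8729, 0.4364, 0.2182).
e_1·w_2 = 0.8729·3 + 0.4364·0 + 0.2182·(-4) = 1.7457.
u_2 = w_2 − 1.7457·e_1 = (1.4762, -0.7619, -4.3810).
r_{22} = ‖u_2‖ = 4.6853.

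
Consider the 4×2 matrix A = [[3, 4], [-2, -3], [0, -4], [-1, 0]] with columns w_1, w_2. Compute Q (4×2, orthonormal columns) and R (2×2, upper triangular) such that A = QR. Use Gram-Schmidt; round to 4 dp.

w_1 = (3, -2, 0, -1); ‖w_1‖ = 3.7417, so e_1 = (0.8018, -0.5345, 0.0000, -0.2673).
e_1·w_2 = 0.8018·4 + (-0.5345)·(-3) + 0.0000·(-4) + (-0.2673)·0 = 4.8107.
u_2 = w_2 − 4.8107·e_1 = (0.1429, -0.4286, -4.0000, 1.2857).
‖u_2‖ = 4.2258, so e_2 = (0.0338, -0.1014, -0.9466, 0.3043).

Q = [[0.8018, 0.0338], [-0.5345, -0.1014], [0.0000, -0.9466], [-0.2673, 0.3043]], R = [[3.7417, 4.8107], [0.0000, 4.2258]]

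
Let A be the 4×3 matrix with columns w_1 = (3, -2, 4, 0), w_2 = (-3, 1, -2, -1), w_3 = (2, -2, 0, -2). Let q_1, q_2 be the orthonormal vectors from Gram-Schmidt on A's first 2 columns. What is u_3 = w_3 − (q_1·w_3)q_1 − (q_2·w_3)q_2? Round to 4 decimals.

w_1 = (3, -2, 4, 0); ‖w_1‖ = 5.3852, so q_1 = (0.5571, -0.3714, 0.7428, 0.0000).
q_1·w_2 = 0.5571·(-3) + (-0.3714)·1 + 0.7428·(-2) + 0.0000·(-1) = -3.5282.
u_2 = w_2 + 3.5282·q_1 = (-1.0345, -0.3103, 0.6207, -1.0000).
‖u_2‖ = 1.5974, so q_2 = (-0.6476, -0.1943, 0.3886, -0.6260).
q_1·w_3 = 0.5571·2 + (-0.3714)·(-2) + 0.7428·0 + 0.0000·(-2) = 1.8570; q_2·w_3 = (-0.6476)·2 + (-0.1943)·(-2) + 0.3886·0 + (-0.6260)·(-2) = 0.3454.
u_3 = w_3 − 1.8570·q_1 − 0.3454·q_2 = (1.1892, -1.2432, -1.5135, -1.7838).

u_3 = (1.1892, -1.2432, -1.5135, -1.7838)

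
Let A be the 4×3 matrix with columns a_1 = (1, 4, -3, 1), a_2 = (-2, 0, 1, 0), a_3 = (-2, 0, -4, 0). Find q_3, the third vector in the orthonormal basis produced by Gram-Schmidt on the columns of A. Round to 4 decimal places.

a_1 = (1, 4, -3, 1); ‖a_1‖ = 5.1962, so q_1 = (0.1925, 0.7698, -0.5774, 0.1925).
q_1·a_2 = 0.1925·(-2) + 0.7698·0 + (-0.5774)·1 + 0.1925·0 = -0.9623.
u_2 = a_2 + 0.9623·q_1 = (-1.8148, 0.7407, 0.4444, 0.1852).
‖u_2‖ = 2.0184, so q_2 = (-0.8991, 0.3670, 0.2202, 0.0917).
q_1·a_3 = 0.1925·(-2) + 0.7698·0 + (-0.5774)·(-4) + 0.1925·0 = 1.9245; q_2·a_3 = (-0.8991)·(-2) + 0.3670·0 + 0.2202·(-4) + 0.0917·0 = 0.9175.
u_3 = a_3 − 1.9245·q_1 − 0.9175·q_2 = (-1.5455, -1.8182, -3.0909, -0.4545).
‖u_3‖ = 3.9312, so q_3 = (-0.3931, -0.4625, -0.7862, -0.1156).

q_3 = (-0.3931, -0.4625, -0.7862, -0.1156)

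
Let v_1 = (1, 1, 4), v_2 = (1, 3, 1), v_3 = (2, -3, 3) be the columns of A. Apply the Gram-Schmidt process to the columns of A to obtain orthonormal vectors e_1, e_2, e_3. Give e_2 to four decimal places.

v_1 = (1, 1, 4); ‖v_1‖ = 4.2426, so e_1 = (0.2357, 0.2357, 0.9428).
e_1·v_2 = 0.2357·1 + 0.2357·3 + 0.9428·1 = 1.8856.
u_2 = v_2 − 1.8856·e_1 = (0.5556, 2.5556, -0.7778).
‖u_2‖ = 2.7285, so e_2 = (0.2036, 0.9366, -0.2851).

e_2 = (0.2036, 0.9366, -0.2851)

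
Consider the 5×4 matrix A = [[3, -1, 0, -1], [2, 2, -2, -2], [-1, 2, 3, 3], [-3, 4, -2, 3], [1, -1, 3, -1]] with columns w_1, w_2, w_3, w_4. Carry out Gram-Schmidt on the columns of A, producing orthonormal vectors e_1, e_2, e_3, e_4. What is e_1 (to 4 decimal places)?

e_1 = w_1/‖w_1‖ = (3, 2, -1, -3, 1)/4.8990 = (0.6124, 0.4082, -0.2041, -0.6124, 0.2041).

e_1 = (0.6124, 0.4082, -0.2041, -0.6124, 0.2041)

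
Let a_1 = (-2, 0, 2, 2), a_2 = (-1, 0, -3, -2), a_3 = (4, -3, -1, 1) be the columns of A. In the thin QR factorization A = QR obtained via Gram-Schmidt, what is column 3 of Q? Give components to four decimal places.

e_3 = (0.1145, -0.8119, -0.3435, 0.4580)

a_1 = (-2, 0, 2, 2); ‖a_1‖ = 3.4641, so e_1 = (-0.5774, 0.0000, 0.5774, 0.5774).
e_1·a_2 = (-0.5774)·(-1) + 0.0000·0 + 0.5774·(-3) + 0.5774·(-2) = -2.3094.
u_2 = a_2 + 2.3094·e_1 = (-2.3333, 0.0000, -1.6667, -0.6667).
‖u_2‖ = 2.9439, so e_2 = (-0.7926, 0.0000, -0.5661, -0.2265).
e_1·a_3 = (-0.5774)·4 + 0.0000·(-3) + 0.5774·(-1) + 0.5774·1 = -2.3094; e_2·a_3 = (-0.7926)·4 + 0.0000·(-3) + (-0.5661)·(-1) + (-0.2265)·1 = -2.8307.
u_3 = a_3 + 2.3094·e_1 + 2.8307·e_2 = (0.4231, -3.0000, -1.2692, 1.6923).
‖u_3‖ = 3.6951, so e_3 = (0.1145, -0.8119, -0.3435, 0.4580).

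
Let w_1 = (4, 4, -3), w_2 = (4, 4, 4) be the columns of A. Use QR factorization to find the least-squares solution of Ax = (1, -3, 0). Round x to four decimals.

e_1 = w_1/‖w_1‖ = (4, 4, -3)/6.4031 = (0.6247, 0.6247, -0.4685).
r_{12} = e_1·w_2 = 3.1235.
u_2 = w_2 − 3.1235·e_1 = (2.0488, 2.0488, 5.4634).
‖u_2‖ = 6.1842, so e_2 = (0.3313, 0.3313, 0.8835).
Qᵀb = (-1.2494, -0.6626).
Back-substitute: x_2 = -0.6626/6.1842 = -0.1071.
x_1 = (-1.2494 − 3.1235·(-0.1071))/6.4031 = -0.1429.

x = (-0.1429, -0.1071)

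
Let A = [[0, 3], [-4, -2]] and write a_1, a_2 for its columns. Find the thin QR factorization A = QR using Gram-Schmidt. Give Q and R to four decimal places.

Q = [[0.0000, 1.0000], [-1.0000, 0.0000]], R = [[4.0000, 2.0000], [0.0000, 3.0000]]

a_1 = (0, -4); ‖a_1‖ = 4.0000, so q_1 = (0.0000, -1.0000).
q_1·a_2 = 0.0000·3 + (-1.0000)·(-2) = 2.0000.
u_2 = a_2 − 2.0000·q_1 = (3.0000, 0.0000).
‖u_2‖ = 3.0000, so q_2 = (1.0000, 0.0000).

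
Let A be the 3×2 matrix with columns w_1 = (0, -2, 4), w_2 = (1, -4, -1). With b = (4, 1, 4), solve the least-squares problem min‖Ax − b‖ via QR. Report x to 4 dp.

x = (0.7791, -0.3953)

w_1 = (0, -2, 4); ‖w_1‖ = 4.4721, so q_1 = (0.0000, -0.4472, 0.8944).
q_1·w_2 = 0.0000·1 + (-0.4472)·(-4) + 0.8944·(-1) = 0.8944.
u_2 = w_2 − 0.8944·q_1 = (1.0000, -3.6000, -1.8000).
‖u_2‖ = 4.1473, so q_2 = (0.2411, -0.8680, -0.4340).
Qᵀb = (3.1305, -1.6396).
Back-substitute: x_2 = -1.6396/4.1473 = -0.3953.
x_1 = (3.1305 − 0.8944·(-0.3953))/4.4721 = 0.7791.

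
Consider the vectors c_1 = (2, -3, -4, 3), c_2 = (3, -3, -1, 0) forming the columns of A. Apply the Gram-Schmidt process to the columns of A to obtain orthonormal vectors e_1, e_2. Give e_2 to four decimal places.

c_1 = (2, -3, -4, 3); ‖c_1‖ = 6.1644, so e_1 = (0.3244, -0.4867, -0.6489, 0.4867).
e_1·c_2 = 0.3244·3 + (-0.4867)·(-3) + (-0.6489)·(-1) + 0.4867·0 = 3.0822.
u_2 = c_2 − 3.0822·e_1 = (2.0000, -1.5000, 1.0000, -1.5000).
‖u_2‖ = 3.0822, so e_2 = (0.6489, -0.4867, 0.3244, -0.4867).

e_2 = (0.6489, -0.4867, 0.3244, -0.4867)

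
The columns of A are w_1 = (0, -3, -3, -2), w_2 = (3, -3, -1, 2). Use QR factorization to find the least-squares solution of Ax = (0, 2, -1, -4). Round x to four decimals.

w_1 = (0, -3, -3, -2); ‖w_1‖ = 4.6904, so e_1 = (0.0000, -0.6396, -0.6396, -0.4264).
e_1·w_2 = 0.0000·3 + (-0.6396)·(-3) + (-0.6396)·(-1) + (-0.4264)·2 = 1.7056.
u_2 = w_2 − 1.7056·e_1 = (3.0000, -1.9091, 0.0909, 2.7273).
‖u_2‖ = 4.4823, so e_2 = (0.6693, -0.4259, 0.0203, 0.6085).
Qᵀb = (1.0660, -3.3059).
Back-substitute: x_2 = -3.3059/4.4823 = -0.7376.
x_1 = (1.0660 − 1.7056·(-0.7376))/4.6904 = 0.4955.

x = (0.4955, -0.7376)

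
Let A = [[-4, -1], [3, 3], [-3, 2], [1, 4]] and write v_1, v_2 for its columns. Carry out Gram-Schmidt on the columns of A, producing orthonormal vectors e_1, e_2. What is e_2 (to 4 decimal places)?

e_2 = (0.0499, 0.3993, 0.5712, 0.7154)

e_1 = v_1/‖v_1‖ = (-4, 3, -3, 1)/5.9161 = (-0.6761, 0.5071, -0.5071, 0.1690).
r_{12} = e_1·v_2 = 1.8593.
u_2 = v_2 − 1.8593·e_1 = (0.2571, 2.0571, 2.9429, 3.6857).
‖u_2‖ = 5.1520, so e_2 = (0.0499, 0.3993, 0.5712, 0.7154).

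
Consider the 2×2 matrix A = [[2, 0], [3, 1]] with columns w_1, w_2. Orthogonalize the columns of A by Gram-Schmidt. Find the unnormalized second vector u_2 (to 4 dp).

w_1 = (2, 3); ‖w_1‖ = 3.6056, so e_1 = (0.5547, 0.8321).
e_1·w_2 = 0.5547·0 + 0.8321·1 = 0.8321.
u_2 = w_2 − 0.8321·e_1 = (-0.4615, 0.3077).

u_2 = (-0.4615, 0.3077)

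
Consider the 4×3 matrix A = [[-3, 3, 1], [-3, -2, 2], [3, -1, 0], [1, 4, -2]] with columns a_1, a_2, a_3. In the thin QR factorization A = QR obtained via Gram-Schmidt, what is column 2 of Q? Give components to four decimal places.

a_1 = (-3, -3, 3, 1); ‖a_1‖ = 5.2915, so e_1 = (-0.5669, -0.5669, 0.5669, 0.1890).
e_1·a_2 = (-0.5669)·3 + (-0.5669)·(-2) + 0.5669·(-1) + 0.1890·4 = -0.3780.
u_2 = a_2 + 0.3780·e_1 = (2.7857, -2.2143, -0.7857, 4.0714).
‖u_2‖ = 5.4642, so e_2 = (0.5098, -0.4052, -0.1438, 0.7451).

e_2 = (0.5098, -0.4052, -0.1438, 0.7451)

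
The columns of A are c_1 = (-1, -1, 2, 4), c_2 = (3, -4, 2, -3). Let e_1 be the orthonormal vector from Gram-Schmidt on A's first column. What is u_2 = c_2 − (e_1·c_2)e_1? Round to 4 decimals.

c_1 = (-1, -1, 2, 4); ‖c_1‖ = 4.6904, so e_1 = (-0.2132, -0.2132, 0.4264, 0.8528).
e_1·c_2 = (-0.2132)·3 + (-0.2132)·(-4) + 0.4264·2 + 0.8528·(-3) = -1.4924.
u_2 = c_2 + 1.4924·e_1 = (2.6818, -4.3182, 2.6364, -1.7273).

u_2 = (2.6818, -4.3182, 2.6364, -1.7273)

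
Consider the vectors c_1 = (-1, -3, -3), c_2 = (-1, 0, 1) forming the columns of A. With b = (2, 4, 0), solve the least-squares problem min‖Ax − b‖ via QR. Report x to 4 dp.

x = (-0.9412, -1.9412)

c_1 = (-1, -3, -3); ‖c_1‖ = 4.3589, so q_1 = (-0.2294, -0.6882, -0.6882).
q_1·c_2 = (-0.2294)·(-1) + (-0.6882)·0 + (-0.6882)·1 = -0.4588.
u_2 = c_2 + 0.4588·q_1 = (-1.1053, -0.3158, 0.6842).
‖u_2‖ = 1.3377, so q_2 = (-0.8262, -0.2361, 0.5115).
Qᵀb = (-3.2118, -2.5967).
Back-substitute: x_2 = -2.5967/1.3377 = -1.9412.
x_1 = (-3.2118 + 0.4588·(-1.9412))/4.3589 = -0.9412.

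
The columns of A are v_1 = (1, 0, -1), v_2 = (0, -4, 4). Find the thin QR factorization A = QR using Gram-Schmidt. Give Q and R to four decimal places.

Q = [[0.7071, 0.4082], [0.0000, -0.8165], [-0.7071, 0.4082]], R = [[1.4142, -2.8284], [0.0000, 4.8990]]

e_1 = v_1/‖v_1‖ = (1, 0, -1)/1.4142 = (0.7071, 0.0000, -0.7071).
r_{12} = e_1·v_2 = -2.8284.
u_2 = v_2 + 2.8284·e_1 = (2.0000, -4.0000, 2.0000).
‖u_2‖ = 4.8990, so e_2 = (0.4082, -0.8165, 0.4082).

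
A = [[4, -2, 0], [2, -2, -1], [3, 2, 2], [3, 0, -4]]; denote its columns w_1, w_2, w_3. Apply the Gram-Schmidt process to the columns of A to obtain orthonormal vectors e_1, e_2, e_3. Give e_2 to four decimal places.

e_1 = w_1/‖w_1‖ = (4, 2, 3, 3)/6.1644 = (0.6489, 0.3244, 0.4867, 0.4867).
r_{12} = e_1·w_2 = -0.9733.
u_2 = w_2 + 0.9733·e_1 = (-1.3684, -1.6842, 2.4737, 0.4737).
‖u_2‖ = 3.3245, so e_2 = (-0.4116, -0.5066, 0.7441, 0.1425).

e_2 = (-0.4116, -0.5066, 0.7441, 0.1425)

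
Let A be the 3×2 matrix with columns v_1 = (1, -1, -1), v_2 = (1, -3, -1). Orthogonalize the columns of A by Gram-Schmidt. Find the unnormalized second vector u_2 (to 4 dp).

u_2 = (-0.6667, -1.3333, 0.6667)

q_1 = v_1/‖v_1‖ = (1, -1, -1)/1.7321 = (0.5774, -0.5774, -0.5774).
r_{12} = q_1·v_2 = 2.8868.
u_2 = v_2 − 2.8868·q_1 = (-0.6667, -1.3333, 0.6667).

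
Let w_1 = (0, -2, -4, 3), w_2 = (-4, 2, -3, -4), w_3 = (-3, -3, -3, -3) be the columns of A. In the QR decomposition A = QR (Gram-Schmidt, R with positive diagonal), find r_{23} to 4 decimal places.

q_1 = w_1/‖w_1‖ = (0, -2, -4, 3)/5.3852 = (0.0000, -0.3714, -0.7428, 0.5571).
r_{12} = q_1·w_2 = -0.7428.
u_2 = w_2 + 0.7428·q_1 = (-4.0000, 1.7241, -3.5517, -3.5862).
‖u_2‖ = 6.6670, so q_2 = (-0.6000, 0.2586, -0.5327, -0.5379).
r_{23} = q_2·w_3 = 4.2360.

r_{23} = 4.2360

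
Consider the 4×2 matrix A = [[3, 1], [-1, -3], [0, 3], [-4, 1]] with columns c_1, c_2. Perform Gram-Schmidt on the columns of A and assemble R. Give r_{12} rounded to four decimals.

r_{12} = 0.3922

c_1 = (3, -1, 0, -4); ‖c_1‖ = 5.0990, so q_1 = (0.5883, -0.1961, 0.0000, -0.7845).
r_{12} = q_1·c_2 = 0.3922.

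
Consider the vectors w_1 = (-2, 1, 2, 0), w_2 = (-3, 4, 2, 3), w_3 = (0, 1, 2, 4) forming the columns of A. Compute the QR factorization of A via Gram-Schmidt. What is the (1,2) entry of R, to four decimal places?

w_1 = (-2, 1, 2, 0); ‖w_1‖ = 3.0000, so q_1 = (-0.6667, 0.3333, 0.6667, 0.0000).
r_{12} = q_1·w_2 = 4.6667.

r_{12} = 4.6667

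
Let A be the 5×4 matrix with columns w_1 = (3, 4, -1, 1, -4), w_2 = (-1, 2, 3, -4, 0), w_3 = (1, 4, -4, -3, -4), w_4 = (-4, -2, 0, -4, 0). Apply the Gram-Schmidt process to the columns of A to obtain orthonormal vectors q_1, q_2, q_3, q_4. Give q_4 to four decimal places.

q_1 = w_1/‖w_1‖ = (3, 4, -1, 1, -4)/6.5574 = (0.4575, 0.6100, -0.1525, 0.1525, -0.6100).
r_{12} = q_1·w_2 = -0.3050.
u_2 = w_2 + 0.3050·q_1 = (-0.8605, 2.1860, 2.9535, -3.9535, -0.1860).
‖u_2‖ = 5.4687, so q_2 = (-0.1573, 0.3997, 0.5401, -0.7229, -0.0340).
r_{13} = q_1·w_3 = 5.4899; r_{23} = q_2·w_3 = 1.5862.
u_3 = w_3 − 5.4899·q_1 − 1.5862·q_2 = (-1.2621, 0.0171, -4.0194, -2.6905, -0.5972).
‖u_3‖ = 5.0343, so q_3 = (-0.2507, 0.0034, -0.7984, -0.5344, -0.1186).
r_{14} = q_1·w_4 = -3.6600; r_{24} = q_2·w_4 = 2.7216; r_{34} = q_3·w_4 = 3.1337.
u_4 = w_4 + 3.6600·q_1 − 2.7216·q_2 − 3.1337·q_3 = (-1.1118, -0.8660, 0.4740, 0.2004, -1.7682).
‖u_4‖ = 2.3189, so q_4 = (-0.4794, -0.3735, 0.2044, 0.0864, -0.7625).

q_4 = (-0.4794, -0.3735, 0.2044, 0.0864, -0.7625)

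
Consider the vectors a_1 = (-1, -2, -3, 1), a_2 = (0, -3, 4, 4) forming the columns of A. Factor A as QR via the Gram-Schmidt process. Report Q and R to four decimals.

Q = [[-0.2582, -0.0209], [-0.5164, -0.5118], [-0.7746, 0.5641], [0.2582, 0.6476]], R = [[3.8730, -0.5164], [0.0000, 6.3823]]

a_1 = (-1, -2, -3, 1); ‖a_1‖ = 3.8730, so q_1 = (-0.2582, -0.5164, -0.7746, 0.2582).
q_1·a_2 = (-0.2582)·0 + (-0.5164)·(-3) + (-0.7746)·4 + 0.2582·4 = -0.5164.
u_2 = a_2 + 0.5164·q_1 = (-0.1333, -3.2667, 3.6000, 4.1333).
‖u_2‖ = 6.3823, so q_2 = (-0.0209, -0.5118, 0.5641, 0.6476).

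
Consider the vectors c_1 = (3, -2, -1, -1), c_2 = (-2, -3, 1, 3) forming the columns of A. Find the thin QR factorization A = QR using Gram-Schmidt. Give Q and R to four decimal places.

e_1 = c_1/‖c_1‖ = (3, -2, -1, -1)/3.8730 = (0.7746, -0.5164, -0.2582, -0.2582).
r_{12} = e_1·c_2 = -1.0328.
u_2 = c_2 + 1.0328·e_1 = (-1.2000, -3.5333, 0.7333, 2.7333).
‖u_2‖ = 4.6833, so e_2 = (-0.2562, -0.7545, 0.1566, 0.5836).

Q = [[0.7746, -0.2562], [-0.5164, -0.7545], [-0.2582, 0.1566], [-0.2582, 0.5836]], R = [[3.8730, -1.0328], [0.0000, 4.6833]]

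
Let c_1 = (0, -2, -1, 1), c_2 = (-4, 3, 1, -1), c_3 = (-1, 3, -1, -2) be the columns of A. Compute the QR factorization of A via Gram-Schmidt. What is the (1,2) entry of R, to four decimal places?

c_1 = (0, -2, -1, 1); ‖c_1‖ = 2.4495, so q_1 = (0.0000, -0.8165, -0.4082, 0.4082).
r_{12} = q_1·c_2 = -3.2660.

r_{12} = -3.2660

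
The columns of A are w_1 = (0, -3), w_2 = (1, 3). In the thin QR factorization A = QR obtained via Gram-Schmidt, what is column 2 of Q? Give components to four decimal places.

e_2 = (1.0000, 0.0000)

w_1 = (0, -3); ‖w_1‖ = 3.0000, so e_1 = (0.0000, -1.0000).
e_1·w_2 = 0.0000·1 + (-1.0000)·3 = -3.0000.
u_2 = w_2 + 3.0000·e_1 = (1.0000, 0.0000).
‖u_2‖ = 1.0000, so e_2 = (1.0000, 0.0000).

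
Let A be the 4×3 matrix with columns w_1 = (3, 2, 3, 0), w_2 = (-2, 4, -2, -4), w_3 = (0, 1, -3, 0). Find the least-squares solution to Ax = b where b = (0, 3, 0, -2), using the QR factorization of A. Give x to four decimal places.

w_1 = (3, 2, 3, 0); ‖w_1‖ = 4.6904, so q_1 = (0.6396, 0.4264, 0.6396, 0.0000).
q_1·w_2 = 0.6396·(-2) + 0.4264·4 + 0.6396·(-2) + 0.0000·(-4) = -0.8528.
u_2 = w_2 + 0.8528·q_1 = (-1.4545, 4.3636, -1.4545, -4.0000).
‖u_2‖ = 6.2668, so q_2 = (-0.2321, 0.6963, -0.2321, -0.6383).
q_1·w_3 = 0.6396·0 + 0.4264·1 + 0.6396·(-3) + 0.0000·0 = -1.4924; q_2·w_3 = (-0.2321)·0 + 0.6963·1 + (-0.2321)·(-3) + (-0.6383)·0 = 1.3926.
u_3 = w_3 + 1.4924·q_1 − 1.3926·q_2 = (1.2778, 0.6667, -1.7222, 0.8889).
‖u_3‖ = 2.4152, so q_3 = (0.5291, 0.2760, -0.7131, 0.3680).
Qᵀb = (1.2792, 3.3655, 0.0920).
Back-substitute: x_3 = 0.0920/2.4152 = 0.0381.
x_2 = (3.3655 − 1.3926·0.0381)/6.2668 = 0.5286.
x_1 = (1.2792 + 0.8528·0.5286 + 1.4924·0.0381)/4.6904 = 0.3810.

x = (0.3810, 0.5286, 0.0381)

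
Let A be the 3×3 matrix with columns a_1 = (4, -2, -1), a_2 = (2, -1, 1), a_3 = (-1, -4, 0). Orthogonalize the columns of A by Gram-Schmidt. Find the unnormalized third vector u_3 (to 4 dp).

a_1 = (4, -2, -1); ‖a_1‖ = 4.5826, so q_1 = (0.8729, -0.4364, -0.2182).
q_1·a_2 = 0.8729·2 + (-0.4364)·(-1) + (-0.2182)·1 = 1.9640.
u_2 = a_2 − 1.9640·q_1 = (0.2857, -0.1429, 1.4286).
‖u_2‖ = 1.4639, so q_2 = (0.1952, -0.0976, 0.9759).
q_1·a_3 = 0.8729·(-1) + (-0.4364)·(-4) + (-0.2182)·0 = 0.8729; q_2·a_3 = 0.1952·(-1) + (-0.0976)·(-4) + 0.9759·0 = 0.1952.
u_3 = a_3 − 0.8729·q_1 − 0.1952·q_2 = (-1.8000, -3.6000, 0.0000).

u_3 = (-1.8000, -3.6000, 0.0000)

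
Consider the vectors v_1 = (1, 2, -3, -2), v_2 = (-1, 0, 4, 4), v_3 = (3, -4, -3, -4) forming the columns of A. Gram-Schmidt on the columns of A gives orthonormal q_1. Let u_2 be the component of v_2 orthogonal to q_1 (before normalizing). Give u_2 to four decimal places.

q_1 = v_1/‖v_1‖ = (1, 2, -3, -2)/4.2426 = (0.2357, 0.4714, -0.7071, -0.4714).
r_{12} = q_1·v_2 = -4.9497.
u_2 = v_2 + 4.9497·q_1 = (0.1667, 2.3333, 0.5000, 1.6667).

u_2 = (0.1667, 2.3333, 0.5000, 1.6667)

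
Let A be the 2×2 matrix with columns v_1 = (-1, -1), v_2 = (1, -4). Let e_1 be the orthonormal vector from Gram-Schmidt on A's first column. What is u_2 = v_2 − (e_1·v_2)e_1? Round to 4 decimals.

e_1 = v_1/‖v_1‖ = (-1, -1)/1.4142 = (-0.7071, -0.7071).
r_{12} = e_1·v_2 = 2.1213.
u_2 = v_2 − 2.1213·e_1 = (2.5000, -2.5000).

u_2 = (2.5000, -2.5000)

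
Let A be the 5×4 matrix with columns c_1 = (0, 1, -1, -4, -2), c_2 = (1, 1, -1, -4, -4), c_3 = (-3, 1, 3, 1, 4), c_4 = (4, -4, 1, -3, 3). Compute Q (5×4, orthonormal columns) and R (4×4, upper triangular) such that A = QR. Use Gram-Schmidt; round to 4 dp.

c_1 = (0, 1, -1, -4, -2); ‖c_1‖ = 4.6904, so q_1 = (0.0000, 0.2132, -0.2132, -0.8528, -0.4264).
q_1·c_2 = 0.0000·1 + 0.2132·1 + (-0.2132)·(-1) + (-0.8528)·(-4) + (-0.4264)·(-4) = 5.5432.
u_2 = c_2 − 5.5432·q_1 = (1.0000, -0.1818, 0.1818, 0.7273, -1.6364).
‖u_2‖ = 2.0671, so q_2 = (0.4838, -0.0880, 0.0880, 0.3518, -0.7916).
q_1·c_3 = 0.0000·(-3) + 0.2132·1 + (-0.2132)·3 + (-0.8528)·1 + (-0.4264)·4 = -2.9848; q_2·c_3 = 0.4838·(-3) + (-0.0880)·1 + 0.0880·3 + 0.3518·1 + (-0.7916)·4 = -4.0901.
u_3 = c_3 + 2.9848·q_1 + 4.0901·q_2 = (-1.0213, 1.2766, 2.7234, -0.1064, -0.5106).
‖u_3‖ = 3.2190, so q_3 = (-0.3173, 0.3966, 0.8461, -0.0330, -0.1586).
q_1·c_4 = 0.0000·4 + 0.2132·(-4) + (-0.2132)·1 + (-0.8528)·(-3) + (-0.4264)·3 = 0.2132; q_2·c_4 = 0.4838·4 + (-0.0880)·(-4) + 0.0880·1 + 0.3518·(-3) + (-0.7916)·3 = -1.0555; q_3·c_4 = (-0.3173)·4 + 0.3966·(-4) + 0.8461·1 + (-0.0330)·(-3) + (-0.1586)·3 = -2.3861.
u_4 = c_4 − 0.2132·q_1 + 1.0555·q_2 + 2.3861·q_3 = (3.7536, -3.1920, 3.1571, -2.5257, 1.8768).
‖u_4‖ = 6.6443, so q_4 = (0.5649, -0.4804, 0.4752, -0.3801, 0.2825).

Q = [[0.0000, 0.4838, -0.3173, 0.5649], [0.2132, -0.0880, 0.3966, -0.4804], [-0.2132, 0.0880, 0.8461, 0.4752], [-0.8528, 0.3518, -0.0330, -0.3801], [-0.4264, -0.7916, -0.1586, 0.2825]], R = [[4.6904, 5.5432, -2.9848, 0.2132], [0.0000, 2.0671, -4.0901, -1.0555], [0.0000, 0.0000, 3.2190, -2.3861], [0.0000, 0.0000, 0.0000, 6.6443]]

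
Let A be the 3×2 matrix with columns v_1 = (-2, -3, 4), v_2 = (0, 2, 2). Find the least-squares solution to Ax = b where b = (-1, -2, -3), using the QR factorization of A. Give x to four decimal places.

x = (-0.0526, -1.2368)

v_1 = (-2, -3, 4); ‖v_1‖ = 5.3852, so q_1 = (-0.3714, -0.5571, 0.7428).
q_1·v_2 = (-0.3714)·0 + (-0.5571)·2 + 0.7428·2 = 0.3714.
u_2 = v_2 − 0.3714·q_1 = (0.1379, 2.2069, 1.7241).
‖u_2‖ = 2.8039, so q_2 = (0.0492, 0.7871, 0.6149).
Qᵀb = (-0.7428, -3.4680).
Back-substitute: x_2 = -3.4680/2.8039 = -1.2368.
x_1 = (-0.7428 − 0.3714·(-1.2368))/5.3852 = -0.0526.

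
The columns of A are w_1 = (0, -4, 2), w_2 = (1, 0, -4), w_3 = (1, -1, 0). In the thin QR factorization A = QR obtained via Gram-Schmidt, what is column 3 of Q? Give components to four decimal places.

q_1 = w_1/‖w_1‖ = (0, -4, 2)/4.4721 = (0.0000, -0.8944, 0.4472).
r_{12} = q_1·w_2 = -1.7889.
u_2 = w_2 + 1.7889·q_1 = (1.0000, -1.6000, -3.2000).
‖u_2‖ = 3.7148, so q_2 = (0.2692, -0.4307, -0.8614).
r_{13} = q_1·w_3 = 0.8944; r_{23} = q_2·w_3 = 0.6999.
u_3 = w_3 − 0.8944·q_1 − 0.6999·q_2 = (0.8116, 0.1014, 0.2029).
‖u_3‖ = 0.8427, so q_3 = (0.9631, 0.1204, 0.2408).

q_3 = (0.9631, 0.1204, 0.2408)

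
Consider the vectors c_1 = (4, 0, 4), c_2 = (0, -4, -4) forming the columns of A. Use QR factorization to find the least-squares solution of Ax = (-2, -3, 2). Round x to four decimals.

c_1 = (4, 0, 4); ‖c_1‖ = 5.6569, so e_1 = (0.7071, 0.0000, 0.7071).
e_1·c_2 = 0.7071·0 + 0.0000·(-4) + 0.7071·(-4) = -2.8284.
u_2 = c_2 + 2.8284·e_1 = (2.0000, -4.0000, -2.0000).
‖u_2‖ = 4.8990, so e_2 = (0.4082, -0.8165, -0.4082).
Qᵀb = (0.0000, 0.8165).
Back-substitute: x_2 = 0.8165/4.8990 = 0.1667.
x_1 = (0.0000 + 2.8284·0.1667)/5.6569 = 0.0833.

x = (0.0833, 0.1667)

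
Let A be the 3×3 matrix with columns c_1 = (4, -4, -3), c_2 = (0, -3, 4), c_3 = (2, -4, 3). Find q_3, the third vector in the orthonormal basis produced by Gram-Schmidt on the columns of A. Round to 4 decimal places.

c_1 = (4, -4, -3); ‖c_1‖ = 6.4031, so q_1 = (0.6247, -0.6247, -0.4685).
q_1·c_2 = 0.6247·0 + (-0.6247)·(-3) + (-0.4685)·4 = 0.0000.
u_2 = c_2 + 0.0000·q_1 = (0.0000, -3.0000, 4.0000).
‖u_2‖ = 5.0000, so q_2 = (0.0000, -0.6000, 0.8000).
q_1·c_3 = 0.6247·2 + (-0.6247)·(-4) + (-0.4685)·3 = 2.3426; q_2·c_3 = 0.0000·2 + (-0.6000)·(-4) + 0.8000·3 = 4.8000.
u_3 = c_3 − 2.3426·q_1 − 4.8000·q_2 = (0.5366, 0.3434, 0.2576).
‖u_3‖ = 0.6872, so q_3 = (0.7809, 0.4998, 0.3748).

q_3 = (0.7809, 0.4998, 0.3748)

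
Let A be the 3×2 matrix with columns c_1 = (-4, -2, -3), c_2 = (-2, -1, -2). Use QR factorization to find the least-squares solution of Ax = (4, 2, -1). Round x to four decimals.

e_1 = c_1/‖c_1‖ = (-4, -2, -3)/5.3852 = (-0.7428, -0.3714, -0.5571).
r_{12} = e_1·c_2 = 2.9711.
u_2 = c_2 − 2.9711·e_1 = (0.2069, 0.1034, -0.3448).
‖u_2‖ = 0.4152, so e_2 = (0.4983, 0.2491, -0.8305).
Qᵀb = (-3.1568, 3.3218).
Back-substitute: x_2 = 3.3218/0.4152 = 8.0000.
x_1 = (-3.1568 − 2.9711·8.0000)/5.3852 = -5.0000.

x = (-5.0000, 8.0000)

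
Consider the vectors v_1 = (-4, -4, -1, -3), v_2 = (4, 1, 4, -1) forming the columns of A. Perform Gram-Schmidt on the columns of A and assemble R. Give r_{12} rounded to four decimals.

r_{12} = -3.2404

v_1 = (-4, -4, -1, -3); ‖v_1‖ = 6.4807, so q_1 = (-0.6172, -0.6172, -0.1543, -0.4629).
r_{12} = q_1·v_2 = -3.2404.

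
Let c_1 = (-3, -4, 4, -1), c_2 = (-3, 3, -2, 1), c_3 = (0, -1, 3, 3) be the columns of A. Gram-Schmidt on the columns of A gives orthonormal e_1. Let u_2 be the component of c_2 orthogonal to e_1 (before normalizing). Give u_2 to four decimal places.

u_2 = (-3.8571, 1.8571, -0.8571, 0.7143)

e_1 = c_1/‖c_1‖ = (-3, -4, 4, -1)/6.4807 = (-0.4629, -0.6172, 0.6172, -0.1543).
r_{12} = e_1·c_2 = -1.8516.
u_2 = c_2 + 1.8516·e_1 = (-3.8571, 1.8571, -0.8571, 0.7143).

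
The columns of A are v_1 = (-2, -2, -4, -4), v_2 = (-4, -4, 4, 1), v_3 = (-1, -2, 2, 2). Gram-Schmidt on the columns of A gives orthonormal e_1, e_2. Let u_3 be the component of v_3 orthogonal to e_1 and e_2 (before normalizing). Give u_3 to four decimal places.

u_3 = (0.3148, -0.6852, -0.5556, 0.7407)

v_1 = (-2, -2, -4, -4); ‖v_1‖ = 6.3246, so e_1 = (-0.3162, -0.3162, -0.6325, -0.6325).
e_1·v_2 = (-0.3162)·(-4) + (-0.3162)·(-4) + (-0.6325)·4 + (-0.6325)·1 = -0.6325.
u_2 = v_2 + 0.6325·e_1 = (-4.2000, -4.2000, 3.6000, 0.6000).
‖u_2‖ = 6.9714, so e_2 = (-0.6025, -0.6025, 0.5164, 0.0861).
e_1·v_3 = (-0.3162)·(-1) + (-0.3162)·(-2) + (-0.6325)·2 + (-0.6325)·2 = -1.5811; e_2·v_3 = (-0.6025)·(-1) + (-0.6025)·(-2) + 0.5164·2 + 0.0861·2 = 3.0123.
u_3 = v_3 + 1.5811·e_1 − 3.0123·e_2 = (0.3148, -0.6852, -0.5556, 0.7407).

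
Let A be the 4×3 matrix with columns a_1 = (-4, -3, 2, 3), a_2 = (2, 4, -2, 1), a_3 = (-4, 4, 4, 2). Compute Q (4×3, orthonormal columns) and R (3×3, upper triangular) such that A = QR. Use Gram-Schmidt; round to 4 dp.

Q = [[-0.6489, -0.0575, -0.3347], [-0.4867, 0.6399, 0.5816], [0.3244, -0.2445, 0.6722], [0.4867, 0.7262, -0.3128]], R = [[6.1644, -3.4066, 2.9200], [0.0000, 3.6599, 3.2644], [0.0000, 0.0000, 5.7286]]

q_1 = a_1/‖a_1‖ = (-4, -3, 2, 3)/6.1644 = (-0.6489, -0.4867, 0.3244, 0.4867).
r_{12} = q_1·a_2 = -3.4066.
u_2 = a_2 + 3.4066·q_1 = (-0.2105, 2.3421, -0.8947, 2.6579).
‖u_2‖ = 3.6599, so q_2 = (-0.0575, 0.6399, -0.2445, 0.7262).
r_{13} = q_1·a_3 = 2.9200; r_{23} = q_2·a_3 = 3.2644.
u_3 = a_3 − 2.9200·q_1 − 3.2644·q_2 = (-1.9175, 3.3320, 3.8507, -1.7917).
‖u_3‖ = 5.7286, so q_3 = (-0.3347, 0.5816, 0.6722, -0.3128).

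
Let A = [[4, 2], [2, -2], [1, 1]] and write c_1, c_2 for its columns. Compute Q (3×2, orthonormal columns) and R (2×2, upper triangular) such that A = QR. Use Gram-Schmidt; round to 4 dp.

c_1 = (4, 2, 1); ‖c_1‖ = 4.5826, so e_1 = (0.8729, 0.4364, 0.2182).
e_1·c_2 = 0.8729·2 + 0.4364·(-2) + 0.2182·1 = 1.0911.
u_2 = c_2 − 1.0911·e_1 = (1.0476, -2.4762, 0.7619).
‖u_2‖ = 2.7946, so e_2 = (0.3749, -0.8861, 0.2726).

Q = [[0.8729, 0.3749], [0.4364, -0.8861], [0.2182, 0.2726]], R = [[4.5826, 1.0911], [0.0000, 2.7946]]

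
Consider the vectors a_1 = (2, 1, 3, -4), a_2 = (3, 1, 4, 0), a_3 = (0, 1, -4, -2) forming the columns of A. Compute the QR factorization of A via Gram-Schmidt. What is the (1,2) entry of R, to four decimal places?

a_1 = (2, 1, 3, -4); ‖a_1‖ = 5.4772, so e_1 = (0.3651, 0.1826, 0.5477, -0.7303).
r_{12} = e_1·a_2 = 3.4689.

r_{12} = 3.4689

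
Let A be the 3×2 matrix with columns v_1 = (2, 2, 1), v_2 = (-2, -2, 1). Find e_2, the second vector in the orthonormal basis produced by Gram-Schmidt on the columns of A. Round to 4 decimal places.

e_1 = v_1/‖v_1‖ = (2, 2, 1)/3.0000 = (0.6667, 0.6667, 0.3333).
r_{12} = e_1·v_2 = -2.3333.
u_2 = v_2 + 2.3333·e_1 = (-0.4444, -0.4444, 1.7778).
‖u_2‖ = 1.8856, so e_2 = (-0.2357, -0.2357, 0.9428).

e_2 = (-0.2357, -0.2357, 0.9428)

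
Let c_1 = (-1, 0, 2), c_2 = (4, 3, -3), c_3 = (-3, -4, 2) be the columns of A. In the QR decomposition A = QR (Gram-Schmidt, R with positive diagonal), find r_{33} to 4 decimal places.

r_{33} = 0.9562

q_1 = c_1/‖c_1‖ = (-1, 0, 2)/2.2361 = (-0.4472, 0.0000, 0.8944).
r_{12} = q_1·c_2 = -4.4721.
u_2 = c_2 + 4.4721·q_1 = (2.0000, 3.0000, 1.0000).
‖u_2‖ = 3.7417, so q_2 = (0.5345, 0.8018, 0.2673).
r_{13} = q_1·c_3 = 3.1305; r_{23} = q_2·c_3 = -4.2762.
u_3 = c_3 − 3.1305·q_1 + 4.2762·q_2 = (0.6857, -0.5714, 0.3429).
r_{33} = ‖u_3‖ = 0.9562.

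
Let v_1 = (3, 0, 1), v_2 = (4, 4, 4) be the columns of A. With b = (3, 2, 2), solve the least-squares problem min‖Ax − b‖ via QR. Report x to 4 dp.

x = (0.3571, 0.4643)

v_1 = (3, 0, 1); ‖v_1‖ = 3.1623, so q_1 = (0.9487, 0.0000, 0.3162).
q_1·v_2 = 0.9487·4 + 0.0000·4 + 0.3162·4 = 5.0596.
u_2 = v_2 − 5.0596·q_1 = (-0.8000, 4.0000, 2.4000).
‖u_2‖ = 4.7329, so q_2 = (-0.1690, 0.8452, 0.5071).
Qᵀb = (3.4785, 2.1974).
Back-substitute: x_2 = 2.1974/4.7329 = 0.4643.
x_1 = (3.4785 − 5.0596·0.4643)/3.1623 = 0.3571.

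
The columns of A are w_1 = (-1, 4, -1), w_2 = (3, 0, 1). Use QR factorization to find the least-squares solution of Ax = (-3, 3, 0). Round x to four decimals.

x = (0.6951, -0.6220)

w_1 = (-1, 4, -1); ‖w_1‖ = 4.2426, so q_1 = (-0.2357, 0.9428, -0.2357).
q_1·w_2 = (-0.2357)·3 + 0.9428·0 + (-0.2357)·1 = -0.9428.
u_2 = w_2 + 0.9428·q_1 = (2.7778, 0.8889, 0.7778).
‖u_2‖ = 3.0185, so q_2 = (0.9203, 0.2945, 0.2577).
Qᵀb = (3.5355, -1.8773).
Back-substitute: x_2 = -1.8773/3.0185 = -0.6220.
x_1 = (3.5355 + 0.9428·(-0.6220))/4.2426 = 0.6951.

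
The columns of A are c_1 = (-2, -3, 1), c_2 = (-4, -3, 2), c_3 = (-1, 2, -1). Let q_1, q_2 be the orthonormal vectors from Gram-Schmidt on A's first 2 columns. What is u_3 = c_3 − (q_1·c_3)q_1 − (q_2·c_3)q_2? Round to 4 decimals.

c_1 = (-2, -3, 1); ‖c_1‖ = 3.7417, so q_1 = (-0.5345, -0.8018, 0.2673).
q_1·c_2 = (-0.5345)·(-4) + (-0.8018)·(-3) + 0.2673·2 = 5.0780.
u_2 = c_2 − 5.0780·q_1 = (-1.2857, 1.0714, 0.6429).
‖u_2‖ = 1.7928, so q_2 = (-0.7171, 0.5976, 0.3586).
q_1·c_3 = (-0.5345)·(-1) + (-0.8018)·2 + 0.2673·(-1) = -1.3363; q_2·c_3 = (-0.7171)·(-1) + 0.5976·2 + 0.3586·(-1) = 1.5538.
u_3 = c_3 + 1.3363·q_1 − 1.5538·q_2 = (-0.6000, 0.0000, -1.2000).

u_3 = (-0.6000, 0.0000, -1.2000)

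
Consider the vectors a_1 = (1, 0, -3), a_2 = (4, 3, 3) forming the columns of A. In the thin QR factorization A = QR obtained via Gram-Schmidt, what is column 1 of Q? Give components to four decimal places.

a_1 = (1, 0, -3); ‖a_1‖ = 3.1623, so q_1 = (0.3162, 0.0000, -0.9487).

q_1 = (0.3162, 0.0000, -0.9487)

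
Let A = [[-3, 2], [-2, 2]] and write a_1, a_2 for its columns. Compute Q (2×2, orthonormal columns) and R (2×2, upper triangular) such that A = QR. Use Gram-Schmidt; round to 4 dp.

a_1 = (-3, -2); ‖a_1‖ = 3.6056, so e_1 = (-0.8321, -0.5547).
e_1·a_2 = (-0.8321)·2 + (-0.5547)·2 = -2.7735.
u_2 = a_2 + 2.7735·e_1 = (-0.3077, 0.4615).
‖u_2‖ = 0.5547, so e_2 = (-0.5547, 0.8321).

Q = [[-0.8321, -0.5547], [-0.5547, 0.8321]], R = [[3.6056, -2.7735], [0.0000, 0.5547]]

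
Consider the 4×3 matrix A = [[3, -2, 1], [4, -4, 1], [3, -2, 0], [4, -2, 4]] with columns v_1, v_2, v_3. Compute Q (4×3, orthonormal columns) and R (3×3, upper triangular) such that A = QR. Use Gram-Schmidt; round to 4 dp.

Q = [[0.4243, 0.1109, -0.2792], [0.5657, -0.7766, 0.2606], [0.4243, 0.1109, -0.7632], [0.5657, 0.6102, 0.5212]], R = [[7.0711, -5.0912, 3.2527], [0.0000, 1.4422, 1.7750], [0.0000, 0.0000, 2.0662]]

v_1 = (3, 4, 3, 4); ‖v_1‖ = 7.0711, so e_1 = (0.4243, 0.5657, 0.4243, 0.5657).
e_1·v_2 = 0.4243·(-2) + 0.5657·(-4) + 0.4243·(-2) + 0.5657·(-2) = -5.0912.
u_2 = v_2 + 5.0912·e_1 = (0.1600, -1.1200, 0.1600, 0.8800).
‖u_2‖ = 1.4422, so e_2 = (0.1109, -0.7766, 0.1109, 0.6102).
e_1·v_3 = 0.4243·1 + 0.5657·1 + 0.4243·0 + 0.5657·4 = 3.2527; e_2·v_3 = 0.1109·1 + (-0.7766)·1 + 0.1109·0 + 0.6102·4 = 1.7750.
u_3 = v_3 − 3.2527·e_1 − 1.7750·e_2 = (-0.5769, 0.5385, -1.5769, 1.0769).
‖u_3‖ = 2.0662, so e_3 = (-0.2792, 0.2606, -0.7632, 0.5212).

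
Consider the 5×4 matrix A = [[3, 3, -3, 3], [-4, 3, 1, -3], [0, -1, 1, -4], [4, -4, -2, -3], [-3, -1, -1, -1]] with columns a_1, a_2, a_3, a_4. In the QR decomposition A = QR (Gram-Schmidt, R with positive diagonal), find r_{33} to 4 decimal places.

a_1 = (3, -4, 0, 4, -3); ‖a_1‖ = 7.0711, so q_1 = (0.4243, -0.5657, 0.0000, 0.5657, -0.4243).
q_1·a_2 = 0.4243·3 + (-0.5657)·3 + 0.0000·(-1) + 0.5657·(-4) + (-0.4243)·(-1) = -2.2627.
u_2 = a_2 + 2.2627·q_1 = (3.9600, 1.7200, -1.0000, -2.7200, -1.9600).
‖u_2‖ = 5.5570, so q_2 = (0.7126, 0.3095, -0.1800, -0.4895, -0.3527).
q_1·a_3 = 0.4243·(-3) + (-0.5657)·1 + 0.0000·1 + 0.5657·(-2) + (-0.4243)·(-1) = -2.5456; q_2·a_3 = 0.7126·(-3) + 0.3095·1 + (-0.1800)·1 + (-0.4895)·(-2) + (-0.3527)·(-1) = -0.6766.
u_3 = a_3 + 2.5456·q_1 + 0.6766·q_2 = (-1.4378, -0.2306, 0.8782, -0.8912, -2.3187).
r_{33} = ‖u_3‖ = 3.0103.

r_{33} = 3.0103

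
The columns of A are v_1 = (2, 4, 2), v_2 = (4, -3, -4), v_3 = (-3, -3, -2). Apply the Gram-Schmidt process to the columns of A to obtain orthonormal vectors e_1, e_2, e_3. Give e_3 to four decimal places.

v_1 = (2, 4, 2); ‖v_1‖ = 4.8990, so e_1 = (0.4082, 0.8165, 0.4082).
e_1·v_2 = 0.4082·4 + 0.8165·(-3) + 0.4082·(-4) = -2.4495.
u_2 = v_2 + 2.4495·e_1 = (5.0000, -1.0000, -3.0000).
‖u_2‖ = 5.9161, so e_2 = (0.8452, -0.1690, -0.5071).
e_1·v_3 = 0.4082·(-3) + 0.8165·(-3) + 0.4082·(-2) = -4.4907; e_2·v_3 = 0.8452·(-3) + (-0.1690)·(-3) + (-0.5071)·(-2) = -1.0142.
u_3 = v_3 + 4.4907·e_1 + 1.0142·e_2 = (-0.3095, 0.4952, -0.6810).
‖u_3‖ = 0.8971, so e_3 = (-0.3450, 0.5521, -0.7591).

e_3 = (-0.3450, 0.5521, -0.7591)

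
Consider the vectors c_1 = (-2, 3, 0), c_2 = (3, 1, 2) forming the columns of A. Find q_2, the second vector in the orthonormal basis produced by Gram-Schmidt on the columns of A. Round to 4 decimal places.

q_2 = (0.6959, 0.4639, 0.5482)

c_1 = (-2, 3, 0); ‖c_1‖ = 3.6056, so q_1 = (-0.5547, 0.8321, 0.0000).
q_1·c_2 = (-0.5547)·3 + 0.8321·1 + 0.0000·2 = -0.8321.
u_2 = c_2 + 0.8321·q_1 = (2.5385, 1.6923, 2.0000).
‖u_2‖ = 3.6480, so q_2 = (0.6959, 0.4639, 0.5482).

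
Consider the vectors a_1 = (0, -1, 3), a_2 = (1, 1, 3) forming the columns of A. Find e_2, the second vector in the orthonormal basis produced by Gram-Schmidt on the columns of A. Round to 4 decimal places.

a_1 = (0, -1, 3); ‖a_1‖ = 3.1623, so e_1 = (0.0000, -0.3162, 0.9487).
e_1·a_2 = 0.0000·1 + (-0.3162)·1 + 0.9487·3 = 2.5298.
u_2 = a_2 − 2.5298·e_1 = (1.0000, 1.8000, 0.6000).
‖u_2‖ = 2.1448, so e_2 = (0.4663, 0.8393, 0.2798).

e_2 = (0.4663, 0.8393, 0.2798)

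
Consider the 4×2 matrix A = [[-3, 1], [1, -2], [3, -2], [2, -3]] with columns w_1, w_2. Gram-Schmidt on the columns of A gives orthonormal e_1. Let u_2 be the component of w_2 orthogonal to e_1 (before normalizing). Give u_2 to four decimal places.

w_1 = (-3, 1, 3, 2); ‖w_1‖ = 4.7958, so e_1 = (-0.6255, 0.2085, 0.6255, 0.4170).
e_1·w_2 = (-0.6255)·1 + 0.2085·(-2) + 0.6255·(-2) + 0.4170·(-3) = -3.5447.
u_2 = w_2 + 3.5447·e_1 = (-1.2174, -1.2609, 0.2174, -1.5217).

u_2 = (-1.2174, -1.2609, 0.2174, -1.5217)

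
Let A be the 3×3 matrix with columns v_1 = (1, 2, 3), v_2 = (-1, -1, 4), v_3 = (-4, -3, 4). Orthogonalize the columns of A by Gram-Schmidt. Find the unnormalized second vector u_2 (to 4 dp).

v_1 = (1, 2, 3); ‖v_1‖ = 3.7417, so e_1 = (0.2673, 0.5345, 0.8018).
e_1·v_2 = 0.2673·(-1) + 0.5345·(-1) + 0.8018·4 = 2.4054.
u_2 = v_2 − 2.4054·e_1 = (-1.6429, -2.2857, 2.0714).

u_2 = (-1.6429, -2.2857, 2.0714)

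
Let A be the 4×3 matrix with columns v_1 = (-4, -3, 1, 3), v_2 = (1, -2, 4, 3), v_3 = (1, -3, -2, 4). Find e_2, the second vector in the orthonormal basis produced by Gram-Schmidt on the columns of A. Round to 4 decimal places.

v_1 = (-4, -3, 1, 3); ‖v_1‖ = 5.9161, so e_1 = (-0.6761, -0.5071, 0.1690, 0.5071).
e_1·v_2 = (-0.6761)·1 + (-0.5071)·(-2) + 0.1690·4 + 0.5071·3 = 2.5355.
u_2 = v_2 − 2.5355·e_1 = (2.7143, -0.7143, 3.5714, 1.7143).
‖u_2‖ = 4.8550, so e_2 = (0.5591, -0.1471, 0.7356, 0.3531).

e_2 = (0.5591, -0.1471, 0.7356, 0.3531)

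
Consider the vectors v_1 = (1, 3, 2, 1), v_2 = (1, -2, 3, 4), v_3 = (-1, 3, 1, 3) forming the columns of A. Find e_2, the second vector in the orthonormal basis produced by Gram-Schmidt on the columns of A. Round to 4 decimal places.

e_2 = (0.1252, -0.5636, 0.4384, 0.6888)

e_1 = v_1/‖v_1‖ = (1, 3, 2, 1)/3.8730 = (0.2582, 0.7746, 0.5164, 0.2582).
r_{12} = e_1·v_2 = 1.2910.
u_2 = v_2 − 1.2910·e_1 = (0.6667, -3.0000, 2.3333, 3.6667).
‖u_2‖ = 5.3229, so e_2 = (0.1252, -0.5636, 0.4384, 0.6888).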